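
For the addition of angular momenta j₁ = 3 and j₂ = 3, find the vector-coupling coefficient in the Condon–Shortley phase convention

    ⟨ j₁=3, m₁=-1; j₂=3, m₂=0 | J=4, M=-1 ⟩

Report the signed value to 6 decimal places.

−√(15/154) = -0.312094

triangle: 2!·4!·4!/11! = 1152/39916800
(j±m)!: 2!·4!·3!·3!·3!·5! = 1244160
prefactor² = (2J+1)·Δ·N² = 124416/385
  k=0: +1/(0!·2!·4!·3!·0!·1!) = 1/288
  k=1: −1/(1!·1!·3!·2!·1!·2!) = -1/24
  k=2: +1/(2!·0!·2!·1!·2!·3!) = 1/48
Σ = -5/288  ⇒  CG² = 124416/385·(-5/288)² = 15/154
CG = −√(15/154) = -0.312094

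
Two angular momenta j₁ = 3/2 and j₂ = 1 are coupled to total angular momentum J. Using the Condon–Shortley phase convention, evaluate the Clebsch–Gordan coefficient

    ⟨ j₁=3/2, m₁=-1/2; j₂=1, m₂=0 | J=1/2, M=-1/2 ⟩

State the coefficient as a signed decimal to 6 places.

j₁+j₂−J=2  J+j₁−j₂=1  J−j₁+j₂=0  j₁+j₂+J+1=4
(j₁±m₁, j₂±m₂, J±M) = (1,2,1,1,0,1)
P² = 1/3
sum k=1..1:
  [1] −1/1 = -1
S = -1
C² = P²·S² = 1/3 ; C = -0.577350

−√(1/3) ≈ -0.577350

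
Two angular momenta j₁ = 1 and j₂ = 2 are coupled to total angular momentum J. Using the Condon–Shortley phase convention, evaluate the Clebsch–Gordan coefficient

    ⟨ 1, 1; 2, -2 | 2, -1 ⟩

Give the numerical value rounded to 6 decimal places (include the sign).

j₁+j₂−J=1  J+j₁−j₂=1  J−j₁+j₂=3  j₁+j₂+J+1=6
(j₁±m₁, j₂±m₂, J±M) = (2,0,0,4,1,3)
P² = 12
sum k=0..0:
  [0] +1/6 = 1/6
S = 1/6
C² = P²·S² = 1/3 ; C = +0.577350

+√(1/3) = +0.577350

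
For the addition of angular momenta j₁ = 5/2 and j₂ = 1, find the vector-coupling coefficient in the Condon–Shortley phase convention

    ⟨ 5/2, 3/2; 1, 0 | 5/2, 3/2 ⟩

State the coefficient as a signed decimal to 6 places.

+√(9/35) ≈ +0.507093

j₁+j₂−J=1  J+j₁−j₂=4  J−j₁+j₂=1  j₁+j₂+J+1=7
(j₁±m₁, j₂±m₂, J±M) = (4,1,1,1,4,1)
P² = 576/35
sum k=0..1:
  [0] +1/6 = 1/6
  [1] −1/24 = -1/24
S = 1/8
C² = P²·S² = 9/35 ; C = +0.507093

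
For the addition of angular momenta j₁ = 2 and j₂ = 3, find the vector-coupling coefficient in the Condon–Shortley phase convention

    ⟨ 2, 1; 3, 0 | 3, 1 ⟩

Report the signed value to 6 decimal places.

triangle: 2!×2!×4!/9! = 96/362880
(j±m)!: 3!×1!×3!×3!×4!×2! = 10368
prefactor² = (2J+1)×Δ×N² = 96/5
  k=0: +1/(0!×2!×1!×3!×1!×1!) = 1/12
  k=1: −1/(1!×1!×0!×2!×2!×2!) = -1/8
Σ = -1/24  ⇒  CG² = 96/5×(-1/24)² = 1/30
CG = −√(1/30) = -0.182574

-0.182574  (= −√(1/30))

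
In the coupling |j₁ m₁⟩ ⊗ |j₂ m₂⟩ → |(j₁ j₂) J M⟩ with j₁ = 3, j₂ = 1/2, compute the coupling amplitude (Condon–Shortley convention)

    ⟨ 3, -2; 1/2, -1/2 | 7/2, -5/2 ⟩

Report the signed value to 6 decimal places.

j₁+j₂−J=0  J+j₁−j₂=6  J−j₁+j₂=1  j₁+j₂+J+1=8
(j₁±m₁, j₂±m₂, J±M) = (1,5,0,1,1,6)
P² = 86400/7
sum k=0..0:
  [0] +1/120 = 1/120
S = 1/120
C² = P²·S² = 6/7 ; C = +0.925820

+√(6/7) = +0.925820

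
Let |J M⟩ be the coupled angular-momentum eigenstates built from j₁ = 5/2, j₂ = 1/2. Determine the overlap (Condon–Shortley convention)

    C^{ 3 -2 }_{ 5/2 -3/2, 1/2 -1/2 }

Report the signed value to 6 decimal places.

j₁+j₂−J=0  J+j₁−j₂=5  J−j₁+j₂=1  j₁+j₂+J+1=7
(j₁±m₁, j₂±m₂, J±M) = (1,4,0,1,1,5)
P² = 480
sum k=0..0:
  [0] +1/24 = 1/24
S = 1/24
C² = P²·S² = 5/6 ; C = +0.912871

+0.912871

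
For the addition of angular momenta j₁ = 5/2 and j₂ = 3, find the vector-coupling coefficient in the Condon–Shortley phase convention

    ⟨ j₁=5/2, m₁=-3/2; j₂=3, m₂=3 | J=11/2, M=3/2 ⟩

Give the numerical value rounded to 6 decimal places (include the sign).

triangle: 0!×5!×6!/12! = 86400/479001600
(j±m)!: 1!×4!×6!×0!×7!×4! = 2090188800
prefactor² = (2J+1)×Δ×N² = 49766400/11
  k=0: +1/(0!×0!×4!×6!×1!×0!) = 1/17280
Σ = 1/17280  ⇒  CG² = 49766400/11×1/17280² = 1/66
CG = +√(1/66) = +0.123091

+0.123091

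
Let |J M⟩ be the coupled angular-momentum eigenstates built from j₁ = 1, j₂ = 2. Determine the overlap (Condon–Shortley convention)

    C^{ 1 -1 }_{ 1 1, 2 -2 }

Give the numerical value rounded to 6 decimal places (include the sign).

√[3·2!0!2!/5! · 2!0!0!4!0!2!] = √(48/5)
  +(−1)^0/∏(0,2,0,0,0,2)! = 1/4  (running 1/4)
⟨..|..⟩ = √(48/5)·(1/4) = +0.774597

+0.774597  (= +√(3/5))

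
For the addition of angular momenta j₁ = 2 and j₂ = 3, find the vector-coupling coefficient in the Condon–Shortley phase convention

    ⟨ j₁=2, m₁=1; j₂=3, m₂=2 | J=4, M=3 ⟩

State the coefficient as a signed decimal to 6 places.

triangle: 1!*3!*5!/10! = 720/3628800
(j±m)!: 3!*1!*5!*1!*7!*1! = 3628800
prefactor² = (2J+1)*Δ*N² = 6480
  k=0: +1/(0!*1!*1!*5!*2!*0!) = 1/240
  k=1: −1/(1!*0!*0!*4!*3!*1!) = -1/144
Σ = -1/360  ⇒  CG² = 6480*(-1/360)² = 1/20
CG = −√(1/20) = -0.223607

−√(1/20) ≈ -0.223607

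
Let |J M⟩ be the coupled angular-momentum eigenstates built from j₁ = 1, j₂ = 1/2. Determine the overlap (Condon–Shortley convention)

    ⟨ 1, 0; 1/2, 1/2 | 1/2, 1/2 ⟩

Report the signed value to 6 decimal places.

-0.577350

j₁+j₂−J=1  J+j₁−j₂=1  J−j₁+j₂=0  j₁+j₂+J+1=3
(j₁±m₁, j₂±m₂, J±M) = (1,1,1,0,1,0)
P² = 1/3
sum k=1..1:
  [1] −1/1 = -1
S = -1
C² = P²·S² = 1/3 ; C = -0.577350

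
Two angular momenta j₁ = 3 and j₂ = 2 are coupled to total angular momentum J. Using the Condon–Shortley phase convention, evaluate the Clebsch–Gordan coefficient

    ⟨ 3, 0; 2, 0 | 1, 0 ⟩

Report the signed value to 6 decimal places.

+√(9/35) = +0.507093

triangle: 4!*2!*0!/7! = 48/5040
(j±m)!: 3!*3!*2!*2!*1!*1! = 144
prefactor² = (2J+1)*Δ*N² = 144/35
  k=2: +1/(2!*2!*1!*0!*1!*0!) = 1/4
Σ = 1/4  ⇒  CG² = 144/35*1/4² = 9/35
CG = +√(9/35) = +0.507093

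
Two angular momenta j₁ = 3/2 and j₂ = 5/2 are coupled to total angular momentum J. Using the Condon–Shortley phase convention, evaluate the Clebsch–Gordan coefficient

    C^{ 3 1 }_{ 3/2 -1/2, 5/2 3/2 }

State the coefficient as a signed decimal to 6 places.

-0.639010

j₁+j₂−J=1  J+j₁−j₂=2  J−j₁+j₂=4  j₁+j₂+J+1=8
(j₁±m₁, j₂±m₂, J±M) = (1,2,4,1,4,2)
P² = 96/5
sum k=0..1:
  [0] +1/48 = 1/48
  [1] −1/6 = -1/6
S = -7/48
C² = P²·S² = 49/120 ; C = -0.639010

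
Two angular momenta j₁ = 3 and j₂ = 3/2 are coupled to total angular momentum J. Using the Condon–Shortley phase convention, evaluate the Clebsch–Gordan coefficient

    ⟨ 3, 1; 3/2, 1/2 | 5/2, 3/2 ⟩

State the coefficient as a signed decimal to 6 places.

√[6·2!4!1!/8! · 4!2!2!1!4!1!] = √(576/35)
  +(−1)^1/∏(1,1,1,1,3,0)! = -1/6  (running -1/6)
  +(−1)^2/∏(2,0,0,0,4,1)! = 1/48  (running -7/48)
⟨..|..⟩ = √(576/35)·(-7/48) = -0.591608

−√(7/20) ≈ -0.591608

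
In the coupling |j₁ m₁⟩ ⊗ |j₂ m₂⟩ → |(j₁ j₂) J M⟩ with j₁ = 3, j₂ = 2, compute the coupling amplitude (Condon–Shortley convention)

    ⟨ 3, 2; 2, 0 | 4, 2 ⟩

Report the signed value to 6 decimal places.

+√(12/35) ≈ +0.585540

triangle: 1!*5!*3!/10! = 720/3628800
(j±m)!: 5!*1!*2!*2!*6!*2! = 691200
prefactor² = (2J+1)*Δ*N² = 8640/7
  k=0: +1/(0!*1!*1!*2!*4!*1!) = 1/48
  k=1: −1/(1!*0!*0!*1!*5!*2!) = -1/240
Σ = 1/60  ⇒  CG² = 8640/7*1/60² = 12/35
CG = +√(12/35) = +0.585540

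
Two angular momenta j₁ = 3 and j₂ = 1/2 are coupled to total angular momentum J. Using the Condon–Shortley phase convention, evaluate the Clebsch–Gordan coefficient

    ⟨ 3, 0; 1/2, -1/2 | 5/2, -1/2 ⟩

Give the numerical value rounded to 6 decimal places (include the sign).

+0.654654

√[6·1!5!0!/7! · 3!3!0!1!2!3!] = √(432/7)
  +(−1)^0/∏(0,1,3,0,2,0)! = 1/12  (running 1/12)
⟨..|..⟩ = √(432/7)·(1/12) = +0.654654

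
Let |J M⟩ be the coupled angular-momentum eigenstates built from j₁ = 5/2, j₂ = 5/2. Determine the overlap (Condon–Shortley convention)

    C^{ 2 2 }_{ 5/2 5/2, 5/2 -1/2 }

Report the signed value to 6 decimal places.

+√(5/28) ≈ +0.422577

√[5·3!2!2!/8! · 5!0!2!3!4!0!] = √(720/7)
  +(−1)^0/∏(0,3,0,2,2,0)! = 1/24  (running 1/24)
⟨..|..⟩ = √(720/7)·(1/24) = +0.422577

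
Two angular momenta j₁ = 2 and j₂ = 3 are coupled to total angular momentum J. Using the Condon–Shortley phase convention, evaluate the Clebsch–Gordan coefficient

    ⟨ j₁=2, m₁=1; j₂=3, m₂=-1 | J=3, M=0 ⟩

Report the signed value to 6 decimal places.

√[7·2!2!4!/9! · 3!1!2!4!3!3!] = √(96/5)
  +(−1)^0/∏(0,2,1,2,1,2)! = 1/8  (running 1/8)
  +(−1)^1/∏(1,1,0,1,2,3)! = -1/12  (running 1/24)
⟨..|..⟩ = √(96/5)·(1/24) = +0.182574

+√(1/30) ≈ +0.182574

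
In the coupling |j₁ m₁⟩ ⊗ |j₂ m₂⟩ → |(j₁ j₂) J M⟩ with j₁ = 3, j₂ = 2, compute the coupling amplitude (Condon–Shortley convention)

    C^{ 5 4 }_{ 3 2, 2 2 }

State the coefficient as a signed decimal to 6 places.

j₁+j₂−J=0  J+j₁−j₂=6  J−j₁+j₂=4  j₁+j₂+J+1=11
(j₁±m₁, j₂±m₂, J±M) = (5,1,4,0,9,1)
P² = 4976640
sum k=0..0:
  [0] +1/2880 = 1/2880
S = 1/2880
C² = P²·S² = 3/5 ; C = +0.774597

+√(3/5) = +0.774597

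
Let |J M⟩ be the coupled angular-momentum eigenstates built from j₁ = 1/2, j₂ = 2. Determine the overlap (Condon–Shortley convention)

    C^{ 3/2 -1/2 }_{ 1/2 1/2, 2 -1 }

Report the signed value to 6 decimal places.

√[4·1!0!3!/5! · 1!0!1!3!1!2!] = √(12/5)
  +(−1)^0/∏(0,1,0,1,0,2)! = 1/2  (running 1/2)
⟨..|..⟩ = √(12/5)·(1/2) = +0.774597

+√(3/5) ≈ +0.774597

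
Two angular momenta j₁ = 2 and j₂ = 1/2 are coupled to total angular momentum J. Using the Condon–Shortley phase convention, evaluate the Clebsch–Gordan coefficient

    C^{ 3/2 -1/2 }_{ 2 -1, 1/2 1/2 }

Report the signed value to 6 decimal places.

−√(3/5) ≈ -0.774597

triangle: 1!·3!·0!/5! = 6/120
(j±m)!: 1!·3!·1!·0!·1!·2! = 12
prefactor² = (2J+1)·Δ·N² = 12/5
  k=1: −1/(1!·0!·2!·0!·1!·0!) = -1/2
Σ = -1/2  ⇒  CG² = 12/5·(-1/2)² = 3/5
CG = −√(3/5) = -0.774597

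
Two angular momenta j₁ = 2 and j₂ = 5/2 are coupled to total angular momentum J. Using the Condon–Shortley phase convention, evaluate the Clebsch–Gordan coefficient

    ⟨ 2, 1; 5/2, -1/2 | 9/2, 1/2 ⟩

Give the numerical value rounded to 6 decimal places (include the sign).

+√(20/63) = +0.563436

triangle: 0!*4!*5!/10! = 2880/3628800
(j±m)!: 3!*1!*2!*3!*5!*4! = 207360
prefactor² = (2J+1)*Δ*N² = 11520/7
  k=0: +1/(0!*0!*1!*2!*3!*3!) = 1/72
Σ = 1/72  ⇒  CG² = 11520/7*1/72² = 20/63
CG = +√(20/63) = +0.563436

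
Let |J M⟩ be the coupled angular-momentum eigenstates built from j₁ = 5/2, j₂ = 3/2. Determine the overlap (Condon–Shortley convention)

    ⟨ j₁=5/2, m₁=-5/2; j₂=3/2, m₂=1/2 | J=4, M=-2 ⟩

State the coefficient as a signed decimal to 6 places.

j₁+j₂−J=0  J+j₁−j₂=5  J−j₁+j₂=3  j₁+j₂+J+1=9
(j₁±m₁, j₂±m₂, J±M) = (0,5,2,1,2,6)
P² = 43200/7
sum k=0..0:
  [0] +1/240 = 1/240
S = 1/240
C² = P²·S² = 3/28 ; C = +0.327327

+0.327327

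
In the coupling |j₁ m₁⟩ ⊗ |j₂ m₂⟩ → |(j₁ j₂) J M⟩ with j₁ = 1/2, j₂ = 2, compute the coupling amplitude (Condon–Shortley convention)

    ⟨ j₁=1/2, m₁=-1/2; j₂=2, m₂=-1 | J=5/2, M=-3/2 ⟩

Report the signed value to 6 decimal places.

+0.894427  (= +√(4/5))

√[6·0!1!4!/6! · 0!1!1!3!1!4!] = √(144/5)
  +(−1)^0/∏(0,0,1,1,0,3)! = 1/6  (running 1/6)
⟨..|..⟩ = √(144/5)·(1/6) = +0.894427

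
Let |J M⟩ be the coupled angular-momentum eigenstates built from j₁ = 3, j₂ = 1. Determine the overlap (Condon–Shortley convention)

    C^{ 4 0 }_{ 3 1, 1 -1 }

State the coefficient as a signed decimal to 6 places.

j₁+j₂−J=0  J+j₁−j₂=6  J−j₁+j₂=2  j₁+j₂+J+1=9
(j₁±m₁, j₂±m₂, J±M) = (4,2,0,2,4,4)
P² = 13824/7
sum k=0..0:
  [0] +1/96 = 1/96
S = 1/96
C² = P²·S² = 3/14 ; C = +0.462910

+√(3/14) ≈ +0.462910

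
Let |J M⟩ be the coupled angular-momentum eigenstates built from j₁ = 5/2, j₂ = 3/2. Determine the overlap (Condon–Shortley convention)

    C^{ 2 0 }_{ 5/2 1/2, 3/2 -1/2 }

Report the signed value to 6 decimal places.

√[5·2!3!1!/7! · 3!2!1!2!2!2!] = √(8/7)
  +(−1)^0/∏(0,2,2,1,1,0)! = 1/4  (running 1/4)
  +(−1)^1/∏(1,1,1,0,2,1)! = -1/2  (running -1/4)
⟨..|..⟩ = √(8/7)·(-1/4) = -0.267261

−√(1/14) ≈ -0.267261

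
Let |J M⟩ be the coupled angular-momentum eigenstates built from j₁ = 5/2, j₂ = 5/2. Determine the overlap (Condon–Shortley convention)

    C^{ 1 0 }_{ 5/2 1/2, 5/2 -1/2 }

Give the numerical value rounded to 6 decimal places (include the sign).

j₁+j₂−J=4  J+j₁−j₂=1  J−j₁+j₂=1  j₁+j₂+J+1=7
(j₁±m₁, j₂±m₂, J±M) = (3,2,2,3,1,1)
P² = 72/35
sum k=1..2:
  [1] −1/6 = -1/6
  [2] +1/4 = 1/4
S = 1/12
C² = P²·S² = 1/70 ; C = +0.119523

+0.119523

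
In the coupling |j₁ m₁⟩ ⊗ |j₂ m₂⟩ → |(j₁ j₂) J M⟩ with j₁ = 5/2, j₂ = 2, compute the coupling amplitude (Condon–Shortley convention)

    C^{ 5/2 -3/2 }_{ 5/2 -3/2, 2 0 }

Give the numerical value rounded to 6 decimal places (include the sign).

√[6·2!3!2!/8! · 1!4!2!2!1!4!] = √(288/35)
  +(−1)^1/∏(1,1,3,1,0,1)! = -1/6  (running -1/6)
  +(−1)^2/∏(2,0,2,0,1,2)! = 1/8  (running -1/24)
⟨..|..⟩ = √(288/35)·(-1/24) = -0.119523

-0.119523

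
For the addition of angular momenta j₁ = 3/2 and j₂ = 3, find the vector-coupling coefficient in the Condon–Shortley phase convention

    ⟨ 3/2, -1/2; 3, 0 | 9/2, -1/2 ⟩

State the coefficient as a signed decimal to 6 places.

√[10·0!3!6!/10! · 1!2!3!3!4!5!] = √(17280/7)
  +(−1)^0/∏(0,0,2,3,1,3)! = 1/72  (running 1/72)
⟨..|..⟩ = √(17280/7)·(1/72) = +0.690066

+0.690066  (= +√(10/21))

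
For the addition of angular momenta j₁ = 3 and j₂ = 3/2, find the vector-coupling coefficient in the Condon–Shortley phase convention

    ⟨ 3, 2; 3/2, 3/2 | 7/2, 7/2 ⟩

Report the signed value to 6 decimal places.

√[8·1!5!2!/9! · 5!1!3!0!7!0!] = √(19200)
  +(−1)^1/∏(1,0,0,2,5,0)! = -1/240  (running -1/240)
⟨..|..⟩ = √(19200)·(-1/240) = -0.577350

-0.577350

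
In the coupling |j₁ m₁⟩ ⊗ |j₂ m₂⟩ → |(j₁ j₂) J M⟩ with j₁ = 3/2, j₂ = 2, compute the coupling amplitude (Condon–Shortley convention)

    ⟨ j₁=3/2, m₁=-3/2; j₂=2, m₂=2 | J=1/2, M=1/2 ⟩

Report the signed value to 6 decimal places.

−√(2/5) = -0.632456

j₁+j₂−J=3  J+j₁−j₂=0  J−j₁+j₂=1  j₁+j₂+J+1=5
(j₁±m₁, j₂±m₂, J±M) = (0,3,4,0,1,0)
P² = 72/5
sum k=3..3:
  [3] −1/6 = -1/6
S = -1/6
C² = P²·S² = 2/5 ; C = -0.632456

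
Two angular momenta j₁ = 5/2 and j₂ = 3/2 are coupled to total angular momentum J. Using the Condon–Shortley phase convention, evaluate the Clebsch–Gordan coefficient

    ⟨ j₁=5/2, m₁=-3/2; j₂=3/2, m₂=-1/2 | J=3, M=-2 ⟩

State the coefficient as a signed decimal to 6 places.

√[7·1!4!2!/8! · 1!4!1!2!1!5!] = √(48)
  +(−1)^0/∏(0,1,4,1,0,1)! = 1/24  (running 1/24)
  +(−1)^1/∏(1,0,3,0,1,2)! = -1/12  (running -1/24)
⟨..|..⟩ = √(48)·(-1/24) = -0.288675

-0.288675  (= −√(1/12))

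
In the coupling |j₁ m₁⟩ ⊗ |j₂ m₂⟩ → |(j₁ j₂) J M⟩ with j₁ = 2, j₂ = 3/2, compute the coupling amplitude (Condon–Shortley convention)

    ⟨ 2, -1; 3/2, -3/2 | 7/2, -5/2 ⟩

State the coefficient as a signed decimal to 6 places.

+√(4/7) = +0.755929

√[8·0!4!3!/8! · 1!3!0!3!1!6!] = √(5184/7)
  +(−1)^0/∏(0,0,3,0,1,3)! = 1/36  (running 1/36)
⟨..|..⟩ = √(5184/7)·(1/36) = +0.755929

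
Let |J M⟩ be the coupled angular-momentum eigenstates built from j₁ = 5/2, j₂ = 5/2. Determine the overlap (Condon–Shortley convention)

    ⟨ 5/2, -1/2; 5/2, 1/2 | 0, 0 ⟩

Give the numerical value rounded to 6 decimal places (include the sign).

√[1·5!0!0!/6! · 2!3!3!2!0!0!] = √(24)
  +(−1)^3/∏(3,2,0,0,0,0)! = -1/12  (running -1/12)
⟨..|..⟩ = √(24)·(-1/12) = -0.408248

−√(1/6) = -0.408248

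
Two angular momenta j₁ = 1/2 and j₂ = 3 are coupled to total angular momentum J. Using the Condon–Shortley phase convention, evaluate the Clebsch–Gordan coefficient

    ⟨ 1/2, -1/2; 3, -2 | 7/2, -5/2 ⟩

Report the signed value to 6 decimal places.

+√(6/7) ≈ +0.925820

triangle: 0!*1!*6!/8! = 720/40320
(j±m)!: 0!*1!*1!*5!*1!*6! = 86400
prefactor² = (2J+1)*Δ*N² = 86400/7
  k=0: +1/(0!*0!*1!*1!*0!*5!) = 1/120
Σ = 1/120  ⇒  CG² = 86400/7*1/120² = 6/7
CG = +√(6/7) = +0.925820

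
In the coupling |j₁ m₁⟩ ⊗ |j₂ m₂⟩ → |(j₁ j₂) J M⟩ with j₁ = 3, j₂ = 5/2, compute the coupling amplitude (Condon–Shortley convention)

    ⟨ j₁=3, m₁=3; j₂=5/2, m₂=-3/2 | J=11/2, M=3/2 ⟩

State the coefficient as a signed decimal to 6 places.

+0.123091  (= +√(1/66))

√[12·0!6!5!/12! · 6!0!1!4!7!4!] = √(49766400/11)
  +(−1)^0/∏(0,0,0,1,6,4)! = 1/17280  (running 1/17280)
⟨..|..⟩ = √(49766400/11)·(1/17280) = +0.123091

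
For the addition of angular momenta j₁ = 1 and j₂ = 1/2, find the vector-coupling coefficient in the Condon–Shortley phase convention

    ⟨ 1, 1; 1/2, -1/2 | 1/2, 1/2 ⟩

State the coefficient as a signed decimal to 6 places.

j₁+j₂−J=1  J+j₁−j₂=1  J−j₁+j₂=0  j₁+j₂+J+1=3
(j₁±m₁, j₂±m₂, J±M) = (2,0,0,1,1,0)
P² = 2/3
sum k=0..0:
  [0] +1/1 = 1
S = 1
C² = P²·S² = 2/3 ; C = +0.816497

+√(2/3) = +0.816497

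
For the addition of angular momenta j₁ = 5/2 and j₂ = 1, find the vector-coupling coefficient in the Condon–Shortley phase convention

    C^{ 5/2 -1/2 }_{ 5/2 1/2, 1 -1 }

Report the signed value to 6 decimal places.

√[6·1!4!1!/7! · 3!2!0!2!2!3!] = √(288/35)
  +(−1)^0/∏(0,1,2,0,2,1)! = 1/4  (running 1/4)
⟨..|..⟩ = √(288/35)·(1/4) = +0.717137

+0.717137  (= +√(18/35))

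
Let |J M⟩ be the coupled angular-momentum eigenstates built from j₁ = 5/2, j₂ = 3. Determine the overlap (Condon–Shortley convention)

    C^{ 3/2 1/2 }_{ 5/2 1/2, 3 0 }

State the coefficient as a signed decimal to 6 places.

√[4·4!1!2!/8! · 3!2!3!3!2!1!] = √(144/35)
  +(−1)^1/∏(1,3,1,2,0,0)! = -1/12  (running -1/12)
  +(−1)^2/∏(2,2,0,1,1,1)! = 1/4  (running 1/6)
⟨..|..⟩ = √(144/35)·(1/6) = +0.338062

+0.338062  (= +√(4/35))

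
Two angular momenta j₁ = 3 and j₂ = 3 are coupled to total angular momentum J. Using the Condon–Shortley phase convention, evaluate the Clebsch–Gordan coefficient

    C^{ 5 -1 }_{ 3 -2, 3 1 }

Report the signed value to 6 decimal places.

−√(9/28) ≈ -0.566947

√[11·1!5!5!/12! · 1!5!4!2!4!6!] = √(230400/7)
  +(−1)^0/∏(0,1,5,4,0,1)! = 1/2880  (running 1/2880)
  +(−1)^1/∏(1,0,4,3,1,2)! = -1/288  (running -1/320)
⟨..|..⟩ = √(230400/7)·(-1/320) = -0.566947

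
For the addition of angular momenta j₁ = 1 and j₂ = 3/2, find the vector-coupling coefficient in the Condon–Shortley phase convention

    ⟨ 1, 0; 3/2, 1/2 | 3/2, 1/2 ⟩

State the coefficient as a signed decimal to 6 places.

−√(1/15) = -0.258199

triangle: 1!*1!*2!/5! = 2/120
(j±m)!: 1!*1!*2!*1!*2!*1! = 4
prefactor² = (2J+1)*Δ*N² = 4/15
  k=0: +1/(0!*1!*1!*2!*0!*0!) = 1/2
  k=1: −1/(1!*0!*0!*1!*1!*1!) = -1
Σ = -1/2  ⇒  CG² = 4/15*(-1/2)² = 1/15
CG = −√(1/15) = -0.258199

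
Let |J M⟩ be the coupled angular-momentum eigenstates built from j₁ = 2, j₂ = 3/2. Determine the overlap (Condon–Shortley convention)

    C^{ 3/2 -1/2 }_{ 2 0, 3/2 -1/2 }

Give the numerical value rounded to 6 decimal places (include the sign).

−√(1/5) ≈ -0.447214

triangle: 2!*2!*1!/6! = 4/720
(j±m)!: 2!*2!*1!*2!*1!*2! = 16
prefactor² = (2J+1)*Δ*N² = 16/45
  k=0: +1/(0!*2!*2!*1!*0!*0!) = 1/4
  k=1: −1/(1!*1!*1!*0!*1!*1!) = -1
Σ = -3/4  ⇒  CG² = 16/45*(-3/4)² = 1/5
CG = −√(1/5) = -0.447214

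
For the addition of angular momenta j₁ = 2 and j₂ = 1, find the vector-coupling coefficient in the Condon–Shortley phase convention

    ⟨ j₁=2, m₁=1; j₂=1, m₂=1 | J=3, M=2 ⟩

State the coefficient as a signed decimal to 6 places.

j₁+j₂−J=0  J+j₁−j₂=4  J−j₁+j₂=2  j₁+j₂+J+1=7
(j₁±m₁, j₂±m₂, J±M) = (3,1,2,0,5,1)
P² = 96
sum k=0..0:
  [0] +1/12 = 1/12
S = 1/12
C² = P²·S² = 2/3 ; C = +0.816497

+0.816497  (= +√(2/3))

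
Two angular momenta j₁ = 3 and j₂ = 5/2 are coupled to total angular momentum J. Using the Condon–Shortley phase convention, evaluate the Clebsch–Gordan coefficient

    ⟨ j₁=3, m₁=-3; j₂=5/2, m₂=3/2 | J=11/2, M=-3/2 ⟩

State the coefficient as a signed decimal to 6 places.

triangle: 0!×6!×5!/12! = 86400/479001600
(j±m)!: 0!×6!×4!×1!×4!×7! = 2090188800
prefactor² = (2J+1)×Δ×N² = 49766400/11
  k=0: +1/(0!×0!×6!×4!×0!×1!) = 1/17280
Σ = 1/17280  ⇒  CG² = 49766400/11×1/17280² = 1/66
CG = +√(1/66) = +0.123091

+√(1/66) = +0.123091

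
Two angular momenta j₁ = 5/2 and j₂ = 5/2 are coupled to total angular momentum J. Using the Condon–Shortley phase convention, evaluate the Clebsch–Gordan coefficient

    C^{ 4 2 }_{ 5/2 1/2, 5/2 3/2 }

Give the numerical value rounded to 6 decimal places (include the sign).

−√(5/28) = -0.422577

triangle: 1!×4!×4!/10! = 576/3628800
(j±m)!: 3!×2!×4!×1!×6!×2! = 414720
prefactor² = (2J+1)×Δ×N² = 20736/35
  k=0: +1/(0!×1!×2!×4!×2!×0!) = 1/96
  k=1: −1/(1!×0!×1!×3!×3!×1!) = -1/36
Σ = -5/288  ⇒  CG² = 20736/35×(-5/288)² = 5/28
CG = −√(5/28) = -0.422577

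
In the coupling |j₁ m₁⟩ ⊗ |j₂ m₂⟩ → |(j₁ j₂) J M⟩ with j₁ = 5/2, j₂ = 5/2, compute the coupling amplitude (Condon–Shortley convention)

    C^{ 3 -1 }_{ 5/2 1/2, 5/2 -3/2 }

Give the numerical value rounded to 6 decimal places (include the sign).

√[7·2!3!3!/9! · 3!2!1!4!2!4!] = √(96/5)
  +(−1)^0/∏(0,2,2,1,1,2)! = 1/8  (running 1/8)
  +(−1)^1/∏(1,1,1,0,2,3)! = -1/12  (running 1/24)
⟨..|..⟩ = √(96/5)·(1/24) = +0.182574

+√(1/30) = +0.182574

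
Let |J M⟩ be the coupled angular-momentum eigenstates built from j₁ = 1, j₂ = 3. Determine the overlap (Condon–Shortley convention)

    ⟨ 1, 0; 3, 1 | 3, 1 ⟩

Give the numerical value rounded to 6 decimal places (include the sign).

−√(1/12) ≈ -0.288675

j₁+j₂−J=1  J+j₁−j₂=1  J−j₁+j₂=5  j₁+j₂+J+1=8
(j₁±m₁, j₂±m₂, J±M) = (1,1,4,2,4,2)
P² = 48
sum k=0..1:
  [0] +1/24 = 1/24
  [1] −1/12 = -1/12
S = -1/24
C² = P²·S² = 1/12 ; C = -0.288675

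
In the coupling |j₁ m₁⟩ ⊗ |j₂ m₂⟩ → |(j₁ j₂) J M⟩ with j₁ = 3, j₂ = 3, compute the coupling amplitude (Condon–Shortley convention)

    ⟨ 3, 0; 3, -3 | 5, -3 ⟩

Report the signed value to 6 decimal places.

+0.577350  (= +√(1/3))

√[11·1!5!5!/12! · 3!3!0!6!2!8!] = √(691200)
  +(−1)^0/∏(0,1,3,0,2,5)! = 1/1440  (running 1/1440)
⟨..|..⟩ = √(691200)·(1/1440) = +0.577350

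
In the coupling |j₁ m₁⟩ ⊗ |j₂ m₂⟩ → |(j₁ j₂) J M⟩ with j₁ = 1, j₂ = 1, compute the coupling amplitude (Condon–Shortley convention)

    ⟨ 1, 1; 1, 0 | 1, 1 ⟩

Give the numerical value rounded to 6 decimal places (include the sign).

+0.707107  (= +√(1/2))

j₁+j₂−J=1  J+j₁−j₂=1  J−j₁+j₂=1  j₁+j₂+J+1=4
(j₁±m₁, j₂±m₂, J±M) = (2,0,1,1,2,0)
P² = 1/2
sum k=0..0:
  [0] +1/1 = 1
S = 1
C² = P²·S² = 1/2 ; C = +0.707107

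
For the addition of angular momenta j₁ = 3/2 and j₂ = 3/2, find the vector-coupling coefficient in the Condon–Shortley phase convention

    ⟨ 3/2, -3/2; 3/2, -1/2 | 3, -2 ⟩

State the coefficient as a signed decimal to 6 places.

+√(1/2) = +0.707107

triangle: 0!×3!×3!/7! = 36/5040
(j±m)!: 0!×3!×1!×2!×1!×5! = 1440
prefactor² = (2J+1)×Δ×N² = 72
  k=0: +1/(0!×0!×3!×1!×0!×2!) = 1/12
Σ = 1/12  ⇒  CG² = 72×1/12² = 1/2
CG = +√(1/2) = +0.707107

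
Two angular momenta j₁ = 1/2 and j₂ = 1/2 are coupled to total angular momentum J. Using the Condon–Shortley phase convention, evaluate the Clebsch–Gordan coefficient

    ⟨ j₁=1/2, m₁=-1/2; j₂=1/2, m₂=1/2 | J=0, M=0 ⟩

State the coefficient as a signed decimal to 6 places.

triangle: 1!*0!*0!/2! = 1/2
(j±m)!: 0!*1!*1!*0!*0!*0! = 1
prefactor² = (2J+1)*Δ*N² = 1/2
  k=1: −1/(1!*0!*0!*0!*0!*0!) = -1
Σ = -1  ⇒  CG² = 1/2*(-1)² = 1/2
CG = −√(1/2) = -0.707107

−√(1/2) ≈ -0.707107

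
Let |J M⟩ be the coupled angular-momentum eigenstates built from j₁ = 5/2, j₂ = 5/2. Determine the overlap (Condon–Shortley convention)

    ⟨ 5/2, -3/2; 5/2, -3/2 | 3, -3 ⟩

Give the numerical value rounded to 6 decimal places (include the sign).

−√(4/9) = -0.666667

√[7·2!3!3!/9! · 1!4!1!4!0!6!] = √(576)
  +(−1)^1/∏(1,1,3,0,0,3)! = -1/36  (running -1/36)
⟨..|..⟩ = √(576)·(-1/36) = -0.666667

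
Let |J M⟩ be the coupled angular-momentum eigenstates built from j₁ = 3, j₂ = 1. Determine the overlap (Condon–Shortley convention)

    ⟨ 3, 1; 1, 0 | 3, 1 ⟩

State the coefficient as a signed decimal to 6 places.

+√(1/12) = +0.288675

triangle: 1!×5!×1!/8! = 120/40320
(j±m)!: 4!×2!×1!×1!×4!×2! = 2304
prefactor² = (2J+1)×Δ×N² = 48
  k=0: +1/(0!×1!×2!×1!×3!×0!) = 1/12
  k=1: −1/(1!×0!×1!×0!×4!×1!) = -1/24
Σ = 1/24  ⇒  CG² = 48×1/24² = 1/12
CG = +√(1/12) = +0.288675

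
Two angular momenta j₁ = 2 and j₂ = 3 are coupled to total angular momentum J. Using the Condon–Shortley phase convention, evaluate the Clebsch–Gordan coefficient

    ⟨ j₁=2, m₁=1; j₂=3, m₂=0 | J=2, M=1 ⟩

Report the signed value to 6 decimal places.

-0.534522

triangle: 3!×1!×3!/8! = 36/40320
(j±m)!: 3!×1!×3!×3!×3!×1! = 1296
prefactor² = (2J+1)×Δ×N² = 81/14
  k=0: +1/(0!×3!×1!×3!×0!×0!) = 1/36
  k=1: −1/(1!×2!×0!×2!×1!×1!) = -1/4
Σ = -2/9  ⇒  CG² = 81/14×(-2/9)² = 2/7
CG = −√(2/7) = -0.534522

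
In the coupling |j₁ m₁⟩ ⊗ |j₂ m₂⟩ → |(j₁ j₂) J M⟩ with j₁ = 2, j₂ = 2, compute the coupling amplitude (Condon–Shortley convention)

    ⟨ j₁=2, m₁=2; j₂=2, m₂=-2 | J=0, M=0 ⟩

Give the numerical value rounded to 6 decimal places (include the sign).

+0.447214

√[1·4!0!0!/5! · 4!0!0!4!0!0!] = √(576/5)
  +(−1)^0/∏(0,4,0,0,0,0)! = 1/24  (running 1/24)
⟨..|..⟩ = √(576/5)·(1/24) = +0.447214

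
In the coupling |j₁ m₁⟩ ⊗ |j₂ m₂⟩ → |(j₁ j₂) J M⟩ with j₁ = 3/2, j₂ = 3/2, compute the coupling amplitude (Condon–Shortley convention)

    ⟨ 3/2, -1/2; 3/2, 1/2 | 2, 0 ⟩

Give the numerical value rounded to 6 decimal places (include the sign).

triangle: 1!·2!·2!/6! = 4/720
(j±m)!: 1!·2!·2!·1!·2!·2! = 16
prefactor² = (2J+1)·Δ·N² = 4/9
  k=0: +1/(0!·1!·2!·2!·0!·0!) = 1/4
  k=1: −1/(1!·0!·1!·1!·1!·1!) = -1
Σ = -3/4  ⇒  CG² = 4/9·(-3/4)² = 1/4
CG = −√(1/4) = -0.500000

-0.500000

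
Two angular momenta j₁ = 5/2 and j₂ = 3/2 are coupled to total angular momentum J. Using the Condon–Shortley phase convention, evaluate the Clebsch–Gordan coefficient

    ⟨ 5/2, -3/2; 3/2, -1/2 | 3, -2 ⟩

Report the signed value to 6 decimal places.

j₁+j₂−J=1  J+j₁−j₂=4  J−j₁+j₂=2  j₁+j₂+J+1=8
(j₁±m₁, j₂±m₂, J±M) = (1,4,1,2,1,5)
P² = 48
sum k=0..1:
  [0] +1/24 = 1/24
  [1] −1/12 = -1/12
S = -1/24
C² = P²·S² = 1/12 ; C = -0.288675

−√(1/12) ≈ -0.288675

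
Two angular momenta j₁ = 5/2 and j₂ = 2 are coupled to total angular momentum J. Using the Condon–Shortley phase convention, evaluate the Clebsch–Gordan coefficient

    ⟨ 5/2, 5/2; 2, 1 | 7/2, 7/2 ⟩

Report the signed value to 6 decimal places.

+√(5/9) ≈ +0.745356

√[8·1!4!3!/9! · 5!0!3!1!7!0!] = √(11520)
  +(−1)^0/∏(0,1,0,3,4,0)! = 1/144  (running 1/144)
⟨..|..⟩ = √(11520)·(1/144) = +0.745356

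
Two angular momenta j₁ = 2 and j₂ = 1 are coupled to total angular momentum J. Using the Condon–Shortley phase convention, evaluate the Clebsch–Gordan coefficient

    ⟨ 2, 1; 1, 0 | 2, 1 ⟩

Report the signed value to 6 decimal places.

+√(1/6) = +0.408248

j₁+j₂−J=1  J+j₁−j₂=3  J−j₁+j₂=1  j₁+j₂+J+1=6
(j₁±m₁, j₂±m₂, J±M) = (3,1,1,1,3,1)
P² = 3/2
sum k=0..1:
  [0] +1/2 = 1/2
  [1] −1/6 = -1/6
S = 1/3
C² = P²·S² = 1/6 ; C = +0.408248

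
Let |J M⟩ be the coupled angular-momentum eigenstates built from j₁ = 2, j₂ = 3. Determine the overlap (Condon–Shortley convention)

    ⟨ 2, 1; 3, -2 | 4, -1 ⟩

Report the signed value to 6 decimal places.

+0.591608  (= +√(7/20))

j₁+j₂−J=1  J+j₁−j₂=3  J−j₁+j₂=5  j₁+j₂+J+1=10
(j₁±m₁, j₂±m₂, J±M) = (3,1,1,5,3,5)
P² = 6480/7
sum k=0..1:
  [0] +1/48 = 1/48
  [1] −1/720 = -1/720
S = 7/360
C² = P²·S² = 7/20 ; C = +0.591608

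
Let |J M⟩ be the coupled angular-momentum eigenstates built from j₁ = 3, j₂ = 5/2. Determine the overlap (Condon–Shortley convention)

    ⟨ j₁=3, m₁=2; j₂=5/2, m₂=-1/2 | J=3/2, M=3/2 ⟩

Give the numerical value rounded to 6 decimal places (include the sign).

−√(2/7) = -0.534522

triangle: 4!*2!*1!/8! = 48/40320
(j±m)!: 5!*1!*2!*3!*3!*0! = 8640
prefactor² = (2J+1)*Δ*N² = 288/7
  k=1: −1/(1!*3!*0!*1!*2!*0!) = -1/12
Σ = -1/12  ⇒  CG² = 288/7*(-1/12)² = 2/7
CG = −√(2/7) = -0.534522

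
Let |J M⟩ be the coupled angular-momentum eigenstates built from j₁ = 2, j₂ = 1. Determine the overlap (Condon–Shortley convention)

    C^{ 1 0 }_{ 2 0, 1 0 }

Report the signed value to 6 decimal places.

triangle: 2!*2!*0!/5! = 4/120
(j±m)!: 2!*2!*1!*1!*1!*1! = 4
prefactor² = (2J+1)*Δ*N² = 2/5
  k=1: −1/(1!*1!*1!*0!*1!*0!) = -1
Σ = -1  ⇒  CG² = 2/5*(-1)² = 2/5
CG = −√(2/5) = -0.632456

−√(2/5) ≈ -0.632456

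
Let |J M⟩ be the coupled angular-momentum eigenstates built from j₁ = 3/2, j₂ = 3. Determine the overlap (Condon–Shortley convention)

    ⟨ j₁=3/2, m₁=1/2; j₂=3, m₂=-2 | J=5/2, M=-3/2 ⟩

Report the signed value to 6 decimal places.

+0.267261  (= +√(1/14))

triangle: 2!·1!·4!/8! = 48/40320
(j±m)!: 2!·1!·1!·5!·1!·4! = 5760
prefactor² = (2J+1)·Δ·N² = 288/7
  k=0: +1/(0!·2!·1!·1!·0!·3!) = 1/12
  k=1: −1/(1!·1!·0!·0!·1!·4!) = -1/24
Σ = 1/24  ⇒  CG² = 288/7·1/24² = 1/14
CG = +√(1/14) = +0.267261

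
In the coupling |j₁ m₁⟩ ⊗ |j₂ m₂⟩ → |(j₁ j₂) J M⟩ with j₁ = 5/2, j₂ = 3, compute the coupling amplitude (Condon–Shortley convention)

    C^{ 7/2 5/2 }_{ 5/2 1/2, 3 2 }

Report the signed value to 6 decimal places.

triangle: 2!*3!*4!/10! = 288/3628800
(j±m)!: 3!*2!*5!*1!*6!*1! = 1036800
prefactor² = (2J+1)*Δ*N² = 4608/7
  k=1: −1/(1!*1!*1!*4!*2!*0!) = -1/48
  k=2: +1/(2!*0!*0!*3!*3!*1!) = 1/72
Σ = -1/144  ⇒  CG² = 4608/7*(-1/144)² = 2/63
CG = −√(2/63) = -0.178174

-0.178174  (= −√(2/63))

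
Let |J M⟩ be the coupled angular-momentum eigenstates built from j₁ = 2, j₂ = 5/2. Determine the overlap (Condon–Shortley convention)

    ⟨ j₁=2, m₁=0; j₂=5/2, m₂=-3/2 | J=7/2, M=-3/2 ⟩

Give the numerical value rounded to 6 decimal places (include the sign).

triangle: 1!×3!×4!/9! = 144/362880
(j±m)!: 2!×2!×1!×4!×2!×5! = 23040
prefactor² = (2J+1)×Δ×N² = 512/7
  k=0: +1/(0!×1!×2!×1!×1!×3!) = 1/12
  k=1: −1/(1!×0!×1!×0!×2!×4!) = -1/48
Σ = 1/16  ⇒  CG² = 512/7×1/16² = 2/7
CG = +√(2/7) = +0.534522

+0.534522  (= +√(2/7))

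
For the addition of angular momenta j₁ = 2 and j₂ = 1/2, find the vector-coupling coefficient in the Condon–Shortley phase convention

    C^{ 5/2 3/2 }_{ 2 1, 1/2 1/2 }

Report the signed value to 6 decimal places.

√[6·0!4!1!/6! · 3!1!1!0!4!1!] = √(144/5)
  +(−1)^0/∏(0,0,1,1,3,0)! = 1/6  (running 1/6)
⟨..|..⟩ = √(144/5)·(1/6) = +0.894427

+0.894427  (= +√(4/5))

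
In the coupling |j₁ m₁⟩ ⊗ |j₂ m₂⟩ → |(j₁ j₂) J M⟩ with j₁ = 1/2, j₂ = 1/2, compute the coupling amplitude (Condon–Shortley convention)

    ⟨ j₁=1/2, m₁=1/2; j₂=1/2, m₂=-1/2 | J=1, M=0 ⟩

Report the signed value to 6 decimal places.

√[3·0!1!1!/3! · 1!0!0!1!1!1!] = √(1/2)
  +(−1)^0/∏(0,0,0,0,1,1)! = 1  (running 1)
⟨..|..⟩ = √(1/2)·(1) = +0.707107

+√(1/2) ≈ +0.707107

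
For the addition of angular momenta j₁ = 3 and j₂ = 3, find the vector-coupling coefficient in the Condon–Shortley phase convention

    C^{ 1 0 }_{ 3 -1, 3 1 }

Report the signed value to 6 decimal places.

j₁+j₂−J=5  J+j₁−j₂=1  J−j₁+j₂=1  j₁+j₂+J+1=8
(j₁±m₁, j₂±m₂, J±M) = (2,4,4,2,1,1)
P² = 144/7
sum k=3..4:
  [3] −1/12 = -1/12
  [4] +1/24 = 1/24
S = -1/24
C² = P²·S² = 1/28 ; C = -0.188982

-0.188982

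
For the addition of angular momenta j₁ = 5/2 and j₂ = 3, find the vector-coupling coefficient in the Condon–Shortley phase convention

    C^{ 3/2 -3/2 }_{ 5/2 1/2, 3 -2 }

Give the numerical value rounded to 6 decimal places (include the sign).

j₁+j₂−J=4  J+j₁−j₂=1  J−j₁+j₂=2  j₁+j₂+J+1=8
(j₁±m₁, j₂±m₂, J±M) = (3,2,1,5,0,3)
P² = 288/7
sum k=1..1:
  [1] −1/12 = -1/12
S = -1/12
C² = P²·S² = 2/7 ; C = -0.534522

-0.534522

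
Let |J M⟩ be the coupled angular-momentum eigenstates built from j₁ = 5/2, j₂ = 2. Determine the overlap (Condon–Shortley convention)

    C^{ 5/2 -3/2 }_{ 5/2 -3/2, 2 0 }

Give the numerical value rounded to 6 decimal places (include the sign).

−√(1/70) ≈ -0.119523

√[6·2!3!2!/8! · 1!4!2!2!1!4!] = √(288/35)
  +(−1)^1/∏(1,1,3,1,0,1)! = -1/6  (running -1/6)
  +(−1)^2/∏(2,0,2,0,1,2)! = 1/8  (running -1/24)
⟨..|..⟩ = √(288/35)·(-1/24) = -0.119523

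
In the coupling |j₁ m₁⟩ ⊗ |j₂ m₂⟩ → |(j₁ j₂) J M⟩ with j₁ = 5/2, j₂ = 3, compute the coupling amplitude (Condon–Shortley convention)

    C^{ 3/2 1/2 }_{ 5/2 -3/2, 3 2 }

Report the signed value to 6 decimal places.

-0.218218

√[4·4!1!2!/8! · 1!4!5!1!2!1!] = √(192/7)
  +(−1)^3/∏(3,1,1,2,0,0)! = -1/12  (running -1/12)
  +(−1)^4/∏(4,0,0,1,1,1)! = 1/24  (running -1/24)
⟨..|..⟩ = √(192/7)·(-1/24) = -0.218218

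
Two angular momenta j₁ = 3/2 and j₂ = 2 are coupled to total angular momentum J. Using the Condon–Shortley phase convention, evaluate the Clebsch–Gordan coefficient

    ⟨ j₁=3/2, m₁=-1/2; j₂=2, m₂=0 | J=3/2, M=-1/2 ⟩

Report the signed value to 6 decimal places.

-0.447214  (= −√(1/5))

triangle: 2!*1!*2!/6! = 4/720
(j±m)!: 1!*2!*2!*2!*1!*2! = 16
prefactor² = (2J+1)*Δ*N² = 16/45
  k=1: −1/(1!*1!*1!*1!*0!*1!) = -1
  k=2: +1/(2!*0!*0!*0!*1!*2!) = 1/4
Σ = -3/4  ⇒  CG² = 16/45*(-3/4)² = 1/5
CG = −√(1/5) = -0.447214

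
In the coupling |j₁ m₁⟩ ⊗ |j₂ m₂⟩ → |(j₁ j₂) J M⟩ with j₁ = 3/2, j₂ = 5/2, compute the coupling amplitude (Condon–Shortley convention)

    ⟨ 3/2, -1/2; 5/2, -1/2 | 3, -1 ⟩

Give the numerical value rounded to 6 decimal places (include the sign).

triangle: 1!*2!*4!/8! = 48/40320
(j±m)!: 1!*2!*2!*3!*2!*4! = 1152
prefactor² = (2J+1)*Δ*N² = 48/5
  k=0: +1/(0!*1!*2!*2!*0!*2!) = 1/8
  k=1: −1/(1!*0!*1!*1!*1!*3!) = -1/6
Σ = -1/24  ⇒  CG² = 48/5*(-1/24)² = 1/60
CG = −√(1/60) = -0.129099

-0.129099  (= −√(1/60))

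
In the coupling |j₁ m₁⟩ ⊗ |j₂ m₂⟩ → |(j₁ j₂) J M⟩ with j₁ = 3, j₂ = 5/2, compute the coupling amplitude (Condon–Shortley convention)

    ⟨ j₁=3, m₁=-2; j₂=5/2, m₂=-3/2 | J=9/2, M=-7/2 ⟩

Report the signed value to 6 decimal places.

triangle: 1!×5!×4!/11! = 2880/39916800
(j±m)!: 1!×5!×1!×4!×1!×8! = 116121600
prefactor² = (2J+1)×Δ×N² = 921600/11
  k=0: +1/(0!×1!×5!×1!×0!×3!) = 1/720
  k=1: −1/(1!×0!×4!×0!×1!×4!) = -1/576
Σ = -1/2880  ⇒  CG² = 921600/11×(-1/2880)² = 1/99
CG = −√(1/99) = -0.100504

-0.100504  (= −√(1/99))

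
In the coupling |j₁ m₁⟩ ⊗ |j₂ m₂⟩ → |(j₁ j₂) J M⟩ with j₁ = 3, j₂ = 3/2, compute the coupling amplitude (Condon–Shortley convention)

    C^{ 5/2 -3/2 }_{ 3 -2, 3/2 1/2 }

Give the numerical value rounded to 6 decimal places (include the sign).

+0.267261  (= +√(1/14))

√[6·2!4!1!/8! · 1!5!2!1!1!4!] = √(288/7)
  +(−1)^1/∏(1,1,4,1,0,0)! = -1/24  (running -1/24)
  +(−1)^2/∏(2,0,3,0,1,1)! = 1/12  (running 1/24)
⟨..|..⟩ = √(288/7)·(1/24) = +0.267261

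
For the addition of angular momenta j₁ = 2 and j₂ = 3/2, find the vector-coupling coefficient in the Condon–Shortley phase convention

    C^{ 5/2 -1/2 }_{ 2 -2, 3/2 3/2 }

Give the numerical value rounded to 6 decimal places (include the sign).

j₁+j₂−J=1  J+j₁−j₂=3  J−j₁+j₂=2  j₁+j₂+J+1=7
(j₁±m₁, j₂±m₂, J±M) = (0,4,3,0,2,3)
P² = 864/35
sum k=1..1:
  [1] −1/12 = -1/12
S = -1/12
C² = P²·S² = 6/35 ; C = -0.414039

-0.414039  (= −√(6/35))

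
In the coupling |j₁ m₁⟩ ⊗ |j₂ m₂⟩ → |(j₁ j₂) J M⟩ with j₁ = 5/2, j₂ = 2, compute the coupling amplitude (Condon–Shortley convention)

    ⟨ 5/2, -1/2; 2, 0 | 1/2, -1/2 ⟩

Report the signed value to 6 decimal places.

√[2·4!1!0!/6! · 2!3!2!2!0!1!] = √(16/5)
  +(−1)^2/∏(2,2,1,0,0,0)! = 1/4  (running 1/4)
⟨..|..⟩ = √(16/5)·(1/4) = +0.447214

+√(1/5) = +0.447214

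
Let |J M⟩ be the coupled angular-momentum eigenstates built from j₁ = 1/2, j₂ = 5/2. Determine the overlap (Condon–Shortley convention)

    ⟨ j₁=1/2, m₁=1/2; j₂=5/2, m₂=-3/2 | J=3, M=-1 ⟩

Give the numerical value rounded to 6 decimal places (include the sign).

√[7·0!1!5!/7! · 1!0!1!4!2!4!] = √(192)
  +(−1)^0/∏(0,0,0,1,1,4)! = 1/24  (running 1/24)
⟨..|..⟩ = √(192)·(1/24) = +0.577350

+0.577350  (= +√(1/3))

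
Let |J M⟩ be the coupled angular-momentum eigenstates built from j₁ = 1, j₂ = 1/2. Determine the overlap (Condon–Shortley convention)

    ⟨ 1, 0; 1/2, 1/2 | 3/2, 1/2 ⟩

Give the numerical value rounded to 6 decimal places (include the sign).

triangle: 0!*2!*1!/4! = 2/24
(j±m)!: 1!*1!*1!*0!*2!*1! = 2
prefactor² = (2J+1)*Δ*N² = 2/3
  k=0: +1/(0!*0!*1!*1!*1!*0!) = 1
Σ = 1  ⇒  CG² = 2/3*1² = 2/3
CG = +√(2/3) = +0.816497

+√(2/3) = +0.816497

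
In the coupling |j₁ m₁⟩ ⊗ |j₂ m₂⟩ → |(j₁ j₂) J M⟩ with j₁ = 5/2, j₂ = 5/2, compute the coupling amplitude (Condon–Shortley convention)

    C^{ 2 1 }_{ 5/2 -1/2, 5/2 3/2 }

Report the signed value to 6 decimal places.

+√(1/7) = +0.377964

√[5·3!2!2!/8! · 2!3!4!1!3!1!] = √(36/7)
  +(−1)^2/∏(2,1,1,2,1,0)! = 1/4  (running 1/4)
  +(−1)^3/∏(3,0,0,1,2,1)! = -1/12  (running 1/6)
⟨..|..⟩ = √(36/7)·(1/6) = +0.377964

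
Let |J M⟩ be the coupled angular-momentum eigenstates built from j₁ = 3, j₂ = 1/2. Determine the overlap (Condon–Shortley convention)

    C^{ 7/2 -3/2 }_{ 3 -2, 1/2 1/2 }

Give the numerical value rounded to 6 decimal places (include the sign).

+0.534522

triangle: 0!·6!·1!/8! = 720/40320
(j±m)!: 1!·5!·1!·0!·2!·5! = 28800
prefactor² = (2J+1)·Δ·N² = 28800/7
  k=0: +1/(0!·0!·5!·1!·1!·0!) = 1/120
Σ = 1/120  ⇒  CG² = 28800/7·1/120² = 2/7
CG = +√(2/7) = +0.534522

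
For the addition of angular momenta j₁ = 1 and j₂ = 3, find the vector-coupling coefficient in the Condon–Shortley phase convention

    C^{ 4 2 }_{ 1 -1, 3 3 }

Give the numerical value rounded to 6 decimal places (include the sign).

+√(1/28) ≈ +0.188982

triangle: 0!×2!×6!/9! = 1440/362880
(j±m)!: 0!×2!×6!×0!×6!×2! = 2073600
prefactor² = (2J+1)×Δ×N² = 518400/7
  k=0: +1/(0!×0!×2!×6!×0!×0!) = 1/1440
Σ = 1/1440  ⇒  CG² = 518400/7×1/1440² = 1/28
CG = +√(1/28) = +0.188982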